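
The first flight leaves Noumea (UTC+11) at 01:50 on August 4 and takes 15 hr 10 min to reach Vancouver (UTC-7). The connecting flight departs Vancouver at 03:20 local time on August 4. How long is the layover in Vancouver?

Convert departure to UTC: 01:50 − 11:00 = 14:50 UTC on Aug 3.
Add 15 hours and 10 minutes flight time → 06:00 UTC (Aug 4).
Vancouver is UTC−7:00, so local arrival = 06:00 − 7:00 = 23:00 on Aug 3.
Layover = 03:20 − 23:00 (+1 day) = 4 hours 20 minutes.

4 hours 20 minutes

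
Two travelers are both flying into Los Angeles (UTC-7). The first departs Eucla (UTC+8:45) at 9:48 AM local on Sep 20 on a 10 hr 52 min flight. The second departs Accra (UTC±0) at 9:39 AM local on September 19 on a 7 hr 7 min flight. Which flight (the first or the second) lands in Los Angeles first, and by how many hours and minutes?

Flight 1 in UTC: 9:48 AM − 8:45 = 1:03 AM on Sep 20.
+10 hours 52 minutes → arrive 11:55 AM UTC on Sep 20.
Flight 2 departs at 9:39 AM UTC (Sep 19).
+7 hours 7 minutes → arrive 4:46 PM UTC on Sep 19.
Flight 2 lands earlier by 19 hours 9 minutes.

the second, by 19 hours 9 minutes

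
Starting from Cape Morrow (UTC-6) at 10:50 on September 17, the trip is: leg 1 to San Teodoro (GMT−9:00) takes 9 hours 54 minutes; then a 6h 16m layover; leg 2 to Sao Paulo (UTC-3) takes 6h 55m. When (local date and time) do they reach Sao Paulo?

12:55 on September 18

Convert departure to UTC: 10:50 + 6:00 = 16:50 UTC on Sep 17.
Add 9 hours and 54 minutes leg 1 → 02:44 UTC (Sep 18).
Add 6 hours 16 minutes layover in San Teodoro → 09:00 UTC.
Add 6 hours 55 minutes leg 2 → 15:55 UTC.
Sao Paulo is UTC−3:00, so local arrival = 15:55 − 3:00 = 12:55 on Sep 18.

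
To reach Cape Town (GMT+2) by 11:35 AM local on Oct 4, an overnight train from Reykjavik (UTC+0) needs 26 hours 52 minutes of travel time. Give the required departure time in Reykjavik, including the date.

6:43 AM on October 3

Target arrival in UTC: 11:35 AM − 2:00 = 9:35 AM on Oct 4.
Subtract 26 hours and 52 minutes → departure 6:43 AM UTC on Oct 3.
Reykjavik is UTC+0, so departure is 6:43 AM on Oct 3.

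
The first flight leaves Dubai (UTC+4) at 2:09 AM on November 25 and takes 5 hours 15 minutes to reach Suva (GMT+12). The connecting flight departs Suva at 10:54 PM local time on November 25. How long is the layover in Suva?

Convert departure to UTC: 2:09 AM − 4:00 = 10:09 PM UTC on Nov 24.
Add 5 hours and 15 minutes flight time → 3:24 AM UTC (Nov 25).
Suva is UTC+12:00, so local arrival = 3:24 AM + 12:00 = 3:24 PM on Nov 25.
Layover = 10:54 PM − 3:24 PM = 7 hours 30 minutes.

7 hours 30 minutes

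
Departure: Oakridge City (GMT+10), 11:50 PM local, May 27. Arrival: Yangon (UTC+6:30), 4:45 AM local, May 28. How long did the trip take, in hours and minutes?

8 hours 25 minutes

Departure in UTC: 11:50 PM − 10:00 = 1:50 PM on May 27.
Arrival in UTC: 4:45 AM − 6:30 = 10:15 PM on May 27.
Elapsed = 10:15 PM − 1:50 PM = 8 hours 25 minutes.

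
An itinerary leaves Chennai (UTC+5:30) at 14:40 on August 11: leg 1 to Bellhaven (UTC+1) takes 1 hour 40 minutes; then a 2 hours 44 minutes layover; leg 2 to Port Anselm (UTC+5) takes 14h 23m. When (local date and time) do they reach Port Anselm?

08:57 on August 12

Convert departure to UTC: 14:40 − 5:30 = 09:10 UTC on Aug 11.
Add 1 hour and 40 minutes leg 1 → 10:50 UTC.
Add 2 hours and 44 minutes layover in Bellhaven → 13:34 UTC.
Add 14 hours 23 minutes leg 2 → 03:57 UTC (Aug 12).
Port Anselm is UTC+5:00, so local arrival = 03:57 + 5:00 = 08:57 on Aug 12.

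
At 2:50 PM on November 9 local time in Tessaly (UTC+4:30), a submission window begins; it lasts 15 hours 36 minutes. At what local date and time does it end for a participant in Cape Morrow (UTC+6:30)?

Convert start to UTC: 2:50 PM − 4:30 = 10:20 AM UTC on Nov 9.
Add 15 hours 36 minutes duration → 1:56 AM UTC (Nov 10).
Cape Morrow is UTC+6:30, so local end time = 1:56 AM + 6:30 = 8:26 AM on Nov 10.

8:26 AM on Nov 10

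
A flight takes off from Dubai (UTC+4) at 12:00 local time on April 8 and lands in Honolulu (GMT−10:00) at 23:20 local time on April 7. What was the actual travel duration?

1 hour 20 minutes

Departure in UTC: 12:00 − 4:00 = 08:00 on Apr 8.
Arrival in UTC: 23:20 + 10:00 = 09:20 on Apr 8.
Elapsed = 09:20 − 08:00 = 1 hour 20 minutes.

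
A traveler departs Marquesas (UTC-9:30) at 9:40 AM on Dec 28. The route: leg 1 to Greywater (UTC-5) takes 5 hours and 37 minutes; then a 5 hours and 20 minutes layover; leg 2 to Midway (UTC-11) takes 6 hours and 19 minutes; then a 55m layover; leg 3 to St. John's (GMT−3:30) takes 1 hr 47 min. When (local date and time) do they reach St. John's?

11:38 AM on December 29

Convert departure to UTC: 9:40 AM + 9:30 = 7:10 PM UTC on Dec 28.
Add 5 hours 37 minutes leg 1 → 12:47 AM UTC (Dec 29).
Add 5 hours and 20 minutes layover in Greywater → 6:07 AM UTC.
Add 6 hours and 19 minutes leg 2 → 12:26 PM UTC.
Add 55 minutes layover in Midway → 1:21 PM UTC.
Add 1 hour 47 minutes leg 3 → 3:08 PM UTC.
St. John's is UTC−3:30, so local arrival = 3:08 PM − 3:30 = 11:38 AM on Dec 29.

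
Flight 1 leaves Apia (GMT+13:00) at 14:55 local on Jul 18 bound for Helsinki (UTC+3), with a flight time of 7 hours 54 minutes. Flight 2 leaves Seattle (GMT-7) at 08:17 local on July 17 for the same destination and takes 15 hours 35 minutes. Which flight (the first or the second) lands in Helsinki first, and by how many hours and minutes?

the second, by 2 hours 57 minutes

Flight 1 in UTC: 14:55 − 13:00 = 01:55 on Jul 18.
+7 hours 54 minutes → arrive 09:49 UTC on Jul 18.
Flight 2 in UTC: 08:17 + 7:00 = 15:17 on Jul 17.
+15 hours 35 minutes → arrive 06:52 UTC on Jul 18.
Flight 2 lands earlier by 2 hours 57 minutes.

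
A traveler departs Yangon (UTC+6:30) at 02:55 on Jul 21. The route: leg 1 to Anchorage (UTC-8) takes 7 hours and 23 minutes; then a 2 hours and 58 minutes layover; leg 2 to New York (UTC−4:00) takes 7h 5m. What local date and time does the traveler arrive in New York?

09:51 on July 21

Convert departure to UTC: 02:55 − 6:30 = 20:25 UTC on Jul 20.
Add 7 hours and 23 minutes leg 1 → 03:48 UTC (Jul 21).
Add 2 hours and 58 minutes layover in Anchorage → 06:46 UTC.
Add 7 hours 5 minutes leg 2 → 13:51 UTC.
New York is UTC−4:00, so local arrival = 13:51 − 4:00 = 09:51 on Jul 21.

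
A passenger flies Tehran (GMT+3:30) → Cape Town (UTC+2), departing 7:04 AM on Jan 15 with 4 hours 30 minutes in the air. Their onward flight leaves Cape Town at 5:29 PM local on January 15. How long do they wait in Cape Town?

7 hours 25 minutes

Convert departure to UTC: 7:04 AM − 3:30 = 3:34 AM UTC on Jan 15.
Add 4 hours 30 minutes flight time → 8:04 AM UTC.
Cape Town is UTC+2:00, so local arrival = 8:04 AM + 2:00 = 10:04 AM on Jan 15.
Layover = 5:29 PM − 10:04 AM = 7 hours 25 minutes.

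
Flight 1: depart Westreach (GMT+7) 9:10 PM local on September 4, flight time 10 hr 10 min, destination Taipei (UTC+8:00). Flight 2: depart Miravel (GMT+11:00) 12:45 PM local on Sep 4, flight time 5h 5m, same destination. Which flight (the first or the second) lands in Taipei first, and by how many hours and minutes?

Flight 1 in UTC: 9:10 PM − 7:00 = 2:10 PM on Sep 4.
+10 hours and 10 minutes → arrive 12:20 AM UTC on Sep 5.
Flight 2 in UTC: 12:45 PM − 11:00 = 1:45 AM on Sep 4.
+5 hours and 5 minutes → arrive 6:50 AM UTC on Sep 4.
Flight 2 lands earlier by 17 hours 30 minutes.

the second, by 17 hours 30 minutes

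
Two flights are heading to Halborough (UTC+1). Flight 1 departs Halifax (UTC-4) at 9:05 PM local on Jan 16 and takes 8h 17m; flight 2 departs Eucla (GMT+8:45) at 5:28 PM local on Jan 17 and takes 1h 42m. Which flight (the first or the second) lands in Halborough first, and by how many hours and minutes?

Flight 1 in UTC: 9:05 PM + 4:00 = 1:05 AM on Jan 17.
+8 hours 17 minutes → arrive 9:22 AM UTC on Jan 17.
Flight 2 in UTC: 5:28 PM − 8:45 = 8:43 AM on Jan 17.
+1 hour 42 minutes → arrive 10:25 AM UTC on Jan 17.
Flight 1 lands earlier by 1 hour 3 minutes.

the first, by 1 hour 3 minutes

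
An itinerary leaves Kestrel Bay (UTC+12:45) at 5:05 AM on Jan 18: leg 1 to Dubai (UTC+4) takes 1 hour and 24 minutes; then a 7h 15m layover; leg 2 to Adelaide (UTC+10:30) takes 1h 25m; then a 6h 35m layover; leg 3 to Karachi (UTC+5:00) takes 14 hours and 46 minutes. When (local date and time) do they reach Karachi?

4:45 AM on Jan 19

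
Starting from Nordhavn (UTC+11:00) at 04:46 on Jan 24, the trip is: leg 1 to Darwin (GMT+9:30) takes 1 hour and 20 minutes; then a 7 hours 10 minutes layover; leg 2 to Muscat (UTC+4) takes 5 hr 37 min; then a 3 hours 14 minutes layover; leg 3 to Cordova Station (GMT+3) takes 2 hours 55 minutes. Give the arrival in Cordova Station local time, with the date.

17:02 on January 24

Convert departure to UTC: 04:46 − 11:00 = 17:46 UTC on Jan 23.
Add 1 hour 20 minutes leg 1 → 19:06 UTC.
Add 7 hours 10 minutes layover in Darwin → 02:16 UTC (Jan 24).
Add 5 hours 37 minutes leg 2 → 07:53 UTC.
Add 3 hours 14 minutes layover in Muscat → 11:07 UTC.
Add 2 hours and 55 minutes leg 3 → 14:02 UTC.
Cordova Station is UTC+3:00, so local arrival = 14:02 + 3:00 = 17:02 on Jan 24.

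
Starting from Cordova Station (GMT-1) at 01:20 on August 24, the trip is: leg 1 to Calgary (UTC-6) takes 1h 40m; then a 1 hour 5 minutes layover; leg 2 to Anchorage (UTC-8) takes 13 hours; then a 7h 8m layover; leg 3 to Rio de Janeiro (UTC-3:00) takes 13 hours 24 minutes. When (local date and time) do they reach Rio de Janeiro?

Convert departure to UTC: 01:20 + 1:00 = 02:20 UTC on Aug 24.
Add 1 hour 40 minutes leg 1 → 04:00 UTC.
Add 1 hour 5 minutes layover in Calgary → 05:05 UTC.
Add 13 hours leg 2 → 18:05 UTC.
Add 7 hours 8 minutes layover in Anchorage → 01:13 UTC (Aug 25).
Add 13 hours and 24 minutes leg 3 → 14:37 UTC.
Rio de Janeiro is UTC−3:00, so local arrival = 14:37 − 3:00 = 11:37 on Aug 25.

11:37 on August 25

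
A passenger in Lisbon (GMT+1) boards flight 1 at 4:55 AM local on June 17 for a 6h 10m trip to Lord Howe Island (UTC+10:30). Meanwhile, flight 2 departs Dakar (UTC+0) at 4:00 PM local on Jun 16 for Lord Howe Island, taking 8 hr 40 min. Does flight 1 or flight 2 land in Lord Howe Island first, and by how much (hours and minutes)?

Flight 1 in UTC: 4:55 AM − 1:00 = 3:55 AM on Jun 17.
+6 hours 10 minutes → arrive 10:05 AM UTC on Jun 17.
Flight 2 departs at 4:00 PM UTC (Jun 16).
+8 hours and 40 minutes → arrive 12:40 AM UTC on Jun 17.
Flight 2 lands earlier by 9 hours 25 minutes.

the second, by 9 hours 25 minutes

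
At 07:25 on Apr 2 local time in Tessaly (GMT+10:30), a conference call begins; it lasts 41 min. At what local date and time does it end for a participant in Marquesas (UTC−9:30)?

Convert start to UTC: 07:25 − 10:30 = 20:55 UTC on Apr 1.
Add 41 minutes duration → 21:36 UTC.
Marquesas is UTC−9:30, so local end time = 21:36 − 9:30 = 12:06 on Apr 1.

12:06 on April 1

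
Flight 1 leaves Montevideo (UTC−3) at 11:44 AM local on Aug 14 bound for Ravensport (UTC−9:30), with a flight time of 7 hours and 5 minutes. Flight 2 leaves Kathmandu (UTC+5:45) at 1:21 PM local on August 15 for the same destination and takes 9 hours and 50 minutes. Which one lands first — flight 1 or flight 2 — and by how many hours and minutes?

the first, by 19 hours 37 minutes

Flight 1 in UTC: 11:44 AM + 3:00 = 2:44 PM on Aug 14.
+7 hours 5 minutes → arrive 9:49 PM UTC on Aug 14.
Flight 2 in UTC: 1:21 PM − 5:45 = 7:36 AM on Aug 15.
+9 hours 50 minutes → arrive 5:26 PM UTC on Aug 15.
Flight 1 lands earlier by 19 hours 37 minutes.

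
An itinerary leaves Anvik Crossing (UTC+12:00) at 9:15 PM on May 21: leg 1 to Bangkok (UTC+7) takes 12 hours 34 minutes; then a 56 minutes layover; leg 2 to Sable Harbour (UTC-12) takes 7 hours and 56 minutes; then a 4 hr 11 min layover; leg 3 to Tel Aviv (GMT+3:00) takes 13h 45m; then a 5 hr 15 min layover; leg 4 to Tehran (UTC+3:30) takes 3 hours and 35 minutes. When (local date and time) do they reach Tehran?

12:57 PM on May 23

Convert departure to UTC: 9:15 PM − 12:00 = 9:15 AM UTC on May 21.
Add 12 hours 34 minutes leg 1 → 9:49 PM UTC.
Add 56 minutes layover in Bangkok → 10:45 PM UTC.
Add 7 hours and 56 minutes leg 2 → 6:41 AM UTC (May 22).
Add 4 hours 11 minutes layover in Sable Harbour → 10:52 AM UTC.
Add 13 hours and 45 minutes leg 3 → 12:37 AM UTC (May 23).
Add 5 hours 15 minutes layover in Tel Aviv → 5:52 AM UTC.
Add 3 hours and 35 minutes leg 4 → 9:27 AM UTC.
Tehran is UTC+3:30, so local arrival = 9:27 AM + 3:30 = 12:57 PM on May 23.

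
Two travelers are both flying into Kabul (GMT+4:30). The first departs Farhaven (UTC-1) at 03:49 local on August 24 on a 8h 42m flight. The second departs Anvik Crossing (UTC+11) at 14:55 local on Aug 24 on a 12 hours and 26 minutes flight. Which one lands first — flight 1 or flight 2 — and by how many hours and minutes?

Flight 1 in UTC: 03:49 + 1:00 = 04:49 on Aug 24.
+8 hours 42 minutes → arrive 13:31 UTC on Aug 24.
Flight 2 in UTC: 14:55 − 11:00 = 03:55 on Aug 24.
+12 hours 26 minutes → arrive 16:21 UTC on Aug 24.
Flight 1 lands earlier by 2 hours 50 minutes.

the first, by 2 hours 50 minutes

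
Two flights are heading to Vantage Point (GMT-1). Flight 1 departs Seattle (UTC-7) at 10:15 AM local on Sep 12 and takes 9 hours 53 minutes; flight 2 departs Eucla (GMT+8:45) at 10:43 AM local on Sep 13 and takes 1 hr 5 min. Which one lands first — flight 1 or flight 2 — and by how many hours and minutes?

Flight 1 in UTC: 10:15 AM + 7:00 = 5:15 PM on Sep 12.
+9 hours 53 minutes → arrive 3:08 AM UTC on Sep 13.
Flight 2 in UTC: 10:43 AM − 8:45 = 1:58 AM on Sep 13.
+1 hour 5 minutes → arrive 3:03 AM UTC on Sep 13.
Flight 2 lands earlier by 5 minutes.

the second, by 5 minutes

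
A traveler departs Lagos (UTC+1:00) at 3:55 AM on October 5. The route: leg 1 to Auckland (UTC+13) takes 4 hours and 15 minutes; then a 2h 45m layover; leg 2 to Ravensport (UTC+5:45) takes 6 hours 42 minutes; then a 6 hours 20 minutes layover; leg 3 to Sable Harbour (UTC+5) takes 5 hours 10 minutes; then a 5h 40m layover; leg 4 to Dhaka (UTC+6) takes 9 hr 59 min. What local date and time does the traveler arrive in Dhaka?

1:46 AM on October 7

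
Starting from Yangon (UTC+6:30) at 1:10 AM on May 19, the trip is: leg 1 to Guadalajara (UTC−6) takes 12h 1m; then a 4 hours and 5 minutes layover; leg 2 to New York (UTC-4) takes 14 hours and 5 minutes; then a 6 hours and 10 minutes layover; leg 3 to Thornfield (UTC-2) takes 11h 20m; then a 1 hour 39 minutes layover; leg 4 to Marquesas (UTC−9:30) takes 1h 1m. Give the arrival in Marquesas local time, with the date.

11:31 AM on May 20

Convert departure to UTC: 1:10 AM − 6:30 = 6:40 PM UTC on May 18.
Add 12 hours 1 minute leg 1 → 6:41 AM UTC (May 19).
Add 4 hours and 5 minutes layover in Guadalajara → 10:46 AM UTC.
Add 14 hours 5 minutes leg 2 → 12:51 AM UTC (May 20).
Add 6 hours and 10 minutes layover in New York → 7:01 AM UTC.
Add 11 hours and 20 minutes leg 3 → 6:21 PM UTC.
Add 1 hour and 39 minutes layover in Thornfield → 8:00 PM UTC.
Add 1 hour 1 minute leg 4 → 9:01 PM UTC.
Marquesas is UTC−9:30, so local arrival = 9:01 PM − 9:30 = 11:31 AM on May 20.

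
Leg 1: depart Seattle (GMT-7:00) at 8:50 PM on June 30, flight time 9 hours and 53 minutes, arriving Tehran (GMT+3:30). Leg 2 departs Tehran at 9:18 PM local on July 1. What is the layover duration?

Convert departure to UTC: 8:50 PM + 7:00 = 3:50 AM UTC on Jul 1.
Add 9 hours 53 minutes flight time → 1:43 PM UTC.
Tehran is UTC+3:30, so local arrival = 1:43 PM + 3:30 = 5:13 PM on Jul 1.
Layover = 9:18 PM − 5:13 PM = 4 hours 5 minutes.

4 hours 5 minutes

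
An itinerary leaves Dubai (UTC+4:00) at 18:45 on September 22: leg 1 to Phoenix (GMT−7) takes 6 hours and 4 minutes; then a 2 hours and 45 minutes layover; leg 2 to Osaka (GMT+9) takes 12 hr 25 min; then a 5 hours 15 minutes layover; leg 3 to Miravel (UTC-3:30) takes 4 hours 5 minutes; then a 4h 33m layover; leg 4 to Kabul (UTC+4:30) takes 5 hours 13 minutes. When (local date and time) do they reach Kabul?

Convert departure to UTC: 18:45 − 4:00 = 14:45 UTC on Sep 22.
Add 6 hours and 4 minutes leg 1 → 20:49 UTC.
Add 2 hours 45 minutes layover in Phoenix → 23:34 UTC.
Add 12 hours and 25 minutes leg 2 → 11:59 UTC (Sep 23).
Add 5 hours 15 minutes layover in Osaka → 17:14 UTC.
Add 4 hours and 5 minutes leg 3 → 21:19 UTC.
Add 4 hours and 33 minutes layover in Miravel → 01:52 UTC (Sep 24).
Add 5 hours and 13 minutes leg 4 → 07:05 UTC.
Kabul is UTC+4:30, so local arrival = 07:05 + 4:30 = 11:35 on Sep 24.

11:35 on September 24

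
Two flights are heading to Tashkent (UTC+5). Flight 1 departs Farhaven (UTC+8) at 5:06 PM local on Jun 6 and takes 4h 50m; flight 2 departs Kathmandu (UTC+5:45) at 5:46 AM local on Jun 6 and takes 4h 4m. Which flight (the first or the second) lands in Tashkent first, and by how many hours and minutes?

the second, by 9 hours 51 minutes

Flight 1 in UTC: 5:06 PM − 8:00 = 9:06 AM on Jun 6.
+4 hours 50 minutes → arrive 1:56 PM UTC on Jun 6.
Flight 2 in UTC: 5:46 AM − 5:45 = 12:01 AM on Jun 6.
+4 hours and 4 minutes → arrive 4:05 AM UTC on Jun 6.
Flight 2 lands earlier by 9 hours 51 minutes.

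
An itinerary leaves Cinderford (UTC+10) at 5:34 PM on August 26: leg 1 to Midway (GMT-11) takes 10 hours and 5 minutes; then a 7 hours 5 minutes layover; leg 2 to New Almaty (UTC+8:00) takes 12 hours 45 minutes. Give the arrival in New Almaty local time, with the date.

Convert departure to UTC: 5:34 PM − 10:00 = 7:34 AM UTC on Aug 26.
Add 10 hours and 5 minutes leg 1 → 5:39 PM UTC.
Add 7 hours 5 minutes layover in Midway → 12:44 AM UTC (Aug 27).
Add 12 hours 45 minutes leg 2 → 1:29 PM UTC.
New Almaty is UTC+8:00, so local arrival = 1:29 PM + 8:00 = 9:29 PM on Aug 27.

9:29 PM on Aug 27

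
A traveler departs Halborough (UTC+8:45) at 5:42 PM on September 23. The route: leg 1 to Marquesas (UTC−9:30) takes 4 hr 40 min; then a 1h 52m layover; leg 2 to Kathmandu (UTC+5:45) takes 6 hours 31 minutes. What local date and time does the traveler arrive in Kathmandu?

Convert departure to UTC: 5:42 PM − 8:45 = 8:57 AM UTC on Sep 23.
Add 4 hours 40 minutes leg 1 → 1:37 PM UTC.
Add 1 hour and 52 minutes layover in Marquesas → 3:29 PM UTC.
Add 6 hours 31 minutes leg 2 → 10:00 PM UTC.
Kathmandu is UTC+5:45, so local arrival = 10:00 PM + 5:45 = 3:45 AM on Sep 24.

3:45 AM on September 24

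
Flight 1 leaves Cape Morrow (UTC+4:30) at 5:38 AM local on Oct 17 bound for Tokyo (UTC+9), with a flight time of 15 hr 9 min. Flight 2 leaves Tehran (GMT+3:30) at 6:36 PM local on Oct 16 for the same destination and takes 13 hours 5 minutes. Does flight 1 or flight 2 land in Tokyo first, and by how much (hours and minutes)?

the second, by 12 hours 6 minutes

Flight 1 in UTC: 5:38 AM − 4:30 = 1:08 AM on Oct 17.
+15 hours and 9 minutes → arrive 4:17 PM UTC on Oct 17.
Flight 2 in UTC: 6:36 PM − 3:30 = 3:06 PM on Oct 16.
+13 hours 5 minutes → arrive 4:11 AM UTC on Oct 17.
Flight 2 lands earlier by 12 hours 6 minutes.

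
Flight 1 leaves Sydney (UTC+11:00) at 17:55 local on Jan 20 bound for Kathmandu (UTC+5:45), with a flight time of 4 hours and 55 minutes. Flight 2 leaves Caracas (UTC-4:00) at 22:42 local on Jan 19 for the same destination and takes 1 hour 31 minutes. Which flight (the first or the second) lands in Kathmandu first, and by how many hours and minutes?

the second, by 7 hours 37 minutes

Flight 1 in UTC: 17:55 − 11:00 = 06:55 on Jan 20.
+4 hours 55 minutes → arrive 11:50 UTC on Jan 20.
Flight 2 in UTC: 22:42 + 4:00 = 02:42 on Jan 20.
+1 hour 31 minutes → arrive 04:13 UTC on Jan 20.
Flight 2 lands earlier by 7 hours 37 minutes.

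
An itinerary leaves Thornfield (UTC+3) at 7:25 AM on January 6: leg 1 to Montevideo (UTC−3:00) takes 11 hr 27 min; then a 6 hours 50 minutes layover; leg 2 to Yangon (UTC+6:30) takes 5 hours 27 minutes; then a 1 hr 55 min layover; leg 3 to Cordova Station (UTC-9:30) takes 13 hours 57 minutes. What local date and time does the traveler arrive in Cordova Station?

Convert departure to UTC: 7:25 AM − 3:00 = 4:25 AM UTC on Jan 6.
Add 11 hours and 27 minutes leg 1 → 3:52 PM UTC.
Add 6 hours 50 minutes layover in Montevideo → 10:42 PM UTC.
Add 5 hours 27 minutes leg 2 → 4:09 AM UTC (Jan 7).
Add 1 hour and 55 minutes layover in Yangon → 6:04 AM UTC.
Add 13 hours and 57 minutes leg 3 → 8:01 PM UTC.
Cordova Station is UTC−9:30, so local arrival = 8:01 PM − 9:30 = 10:31 AM on Jan 7.

10:31 AM on January 7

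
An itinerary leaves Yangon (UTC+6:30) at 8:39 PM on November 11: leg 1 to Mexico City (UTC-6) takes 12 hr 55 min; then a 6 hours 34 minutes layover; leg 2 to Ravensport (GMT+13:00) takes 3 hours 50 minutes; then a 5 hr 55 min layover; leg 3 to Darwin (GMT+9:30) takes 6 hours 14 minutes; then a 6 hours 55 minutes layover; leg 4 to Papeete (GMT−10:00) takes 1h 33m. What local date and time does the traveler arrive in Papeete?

Convert departure to UTC: 8:39 PM − 6:30 = 2:09 PM UTC on Nov 11.
Add 12 hours 55 minutes leg 1 → 3:04 AM UTC (Nov 12).
Add 6 hours and 34 minutes layover in Mexico City → 9:38 AM UTC.
Add 3 hours 50 minutes leg 2 → 1:28 PM UTC.
Add 5 hours 55 minutes layover in Ravensport → 7:23 PM UTC.
Add 6 hours 14 minutes leg 3 → 1:37 AM UTC (Nov 13).
Add 6 hours 55 minutes layover in Darwin → 8:32 AM UTC.
Add 1 hour and 33 minutes leg 4 → 10:05 AM UTC.
Papeete is UTC−10:00, so local arrival = 10:05 AM − 10:00 = 12:05 AM on Nov 13.

12:05 AM on Nov 13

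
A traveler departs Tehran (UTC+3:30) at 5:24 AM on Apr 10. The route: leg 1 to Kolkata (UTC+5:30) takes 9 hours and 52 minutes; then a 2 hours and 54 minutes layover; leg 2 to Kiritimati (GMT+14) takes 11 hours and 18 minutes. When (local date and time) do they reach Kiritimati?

3:58 PM on April 11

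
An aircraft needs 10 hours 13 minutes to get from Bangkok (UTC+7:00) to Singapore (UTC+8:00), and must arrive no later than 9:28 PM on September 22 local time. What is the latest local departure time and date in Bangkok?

10:15 AM on Sep 22

Target arrival in UTC: 9:28 PM − 8:00 = 1:28 PM on Sep 22.
Subtract 10 hours and 13 minutes → departure 3:15 AM UTC on Sep 22.
Bangkok is UTC+7:00: 3:15 AM + 7:00 = 10:15 AM on Sep 22.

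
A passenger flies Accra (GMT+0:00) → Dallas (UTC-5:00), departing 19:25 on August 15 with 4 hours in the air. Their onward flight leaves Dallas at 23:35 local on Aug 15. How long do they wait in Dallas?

Accra is at UTC+0, so departure is already 19:25 UTC on Aug 15.
Add 4 hours flight time → 23:25 UTC.
Dallas is UTC−5:00, so local arrival = 23:25 − 5:00 = 18:25 on Aug 15.
Layover = 23:35 − 18:25 = 5 hours 10 minutes.

5 hours 10 minutes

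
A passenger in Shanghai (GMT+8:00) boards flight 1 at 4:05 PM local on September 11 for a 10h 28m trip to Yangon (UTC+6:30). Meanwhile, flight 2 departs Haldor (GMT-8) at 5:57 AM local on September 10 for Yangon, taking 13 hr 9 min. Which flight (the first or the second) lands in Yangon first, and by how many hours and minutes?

the second, by 15 hours 27 minutes

Flight 1 in UTC: 4:05 PM − 8:00 = 8:05 AM on Sep 11.
+10 hours and 28 minutes → arrive 6:33 PM UTC on Sep 11.
Flight 2 in UTC: 5:57 AM + 8:00 = 1:57 PM on Sep 10.
+13 hours and 9 minutes → arrive 3:06 AM UTC on Sep 11.
Flight 2 lands earlier by 15 hours 27 minutes.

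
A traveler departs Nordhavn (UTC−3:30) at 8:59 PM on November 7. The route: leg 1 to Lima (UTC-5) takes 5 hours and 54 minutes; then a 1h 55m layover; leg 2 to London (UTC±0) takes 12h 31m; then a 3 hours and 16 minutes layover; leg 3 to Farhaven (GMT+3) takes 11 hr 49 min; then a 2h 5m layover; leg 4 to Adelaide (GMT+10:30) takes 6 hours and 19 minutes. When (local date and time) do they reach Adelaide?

Convert departure to UTC: 8:59 PM + 3:30 = 12:29 AM UTC on Nov 8.
Add 5 hours 54 minutes leg 1 → 6:23 AM UTC.
Add 1 hour 55 minutes layover in Lima → 8:18 AM UTC.
Add 12 hours and 31 minutes leg 2 → 8:49 PM UTC.
Add 3 hours 16 minutes layover in London → 12:05 AM UTC (Nov 9).
Add 11 hours 49 minutes leg 3 → 11:54 AM UTC.
Add 2 hours and 5 minutes layover in Farhaven → 1:59 PM UTC.
Add 6 hours 19 minutes leg 4 → 8:18 PM UTC.
Adelaide is UTC+10:30, so local arrival = 8:18 PM + 10:30 = 6:48 AM on Nov 10.

6:48 AM on November 10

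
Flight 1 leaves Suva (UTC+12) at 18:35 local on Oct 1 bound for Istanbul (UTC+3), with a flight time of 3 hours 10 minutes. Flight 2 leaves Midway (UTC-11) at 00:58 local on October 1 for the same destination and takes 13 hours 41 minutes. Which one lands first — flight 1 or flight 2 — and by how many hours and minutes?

Flight 1 in UTC: 18:35 − 12:00 = 06:35 on Oct 1.
+3 hours and 10 minutes → arrive 09:45 UTC on Oct 1.
Flight 2 in UTC: 00:58 + 11:00 = 11:58 on Oct 1.
+13 hours and 41 minutes → arrive 01:39 UTC on Oct 2.
Flight 1 lands earlier by 15 hours 54 minutes.

the first, by 15 hours 54 minutes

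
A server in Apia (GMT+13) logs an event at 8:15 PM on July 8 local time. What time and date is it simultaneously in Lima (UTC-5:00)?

In UTC: 8:15 PM − 13:00 = 7:15 AM on Jul 8.
Lima is UTC−5:00: 7:15 AM − 5:00 = 2:15 AM on Jul 8.

2:15 AM on Jul 8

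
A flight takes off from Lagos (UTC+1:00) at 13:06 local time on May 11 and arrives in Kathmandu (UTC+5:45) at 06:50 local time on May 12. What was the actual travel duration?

Departure in UTC: 13:06 − 1:00 = 12:06 on May 11.
Arrival in UTC: 06:50 − 5:45 = 01:05 on May 12.
Elapsed = 01:05 − 12:06 (+1 day) = 12 hours 59 minutes.

12 hours 59 minutes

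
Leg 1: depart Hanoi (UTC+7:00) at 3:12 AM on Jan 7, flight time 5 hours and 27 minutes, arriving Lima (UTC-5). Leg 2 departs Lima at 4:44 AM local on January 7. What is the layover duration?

8 hours 5 minutes

Convert departure to UTC: 3:12 AM − 7:00 = 8:12 PM UTC on Jan 6.
Add 5 hours and 27 minutes flight time → 1:39 AM UTC (Jan 7).
Lima is UTC−5:00, so local arrival = 1:39 AM − 5:00 = 8:39 PM on Jan 6.
Layover = 4:44 AM − 8:39 PM (+1 day) = 8 hours 5 minutes.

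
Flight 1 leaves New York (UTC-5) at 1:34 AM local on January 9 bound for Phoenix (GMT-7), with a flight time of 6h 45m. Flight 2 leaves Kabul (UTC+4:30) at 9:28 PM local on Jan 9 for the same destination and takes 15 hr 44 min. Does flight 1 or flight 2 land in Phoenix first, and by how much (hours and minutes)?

Flight 1 in UTC: 1:34 AM + 5:00 = 6:34 AM on Jan 9.
+6 hours 45 minutes → arrive 1:19 PM UTC on Jan 9.
Flight 2 in UTC: 9:28 PM − 4:30 = 4:58 PM on Jan 9.
+15 hours and 44 minutes → arrive 8:42 AM UTC on Jan 10.
Flight 1 lands earlier by 19 hours 23 minutes.

the first, by 19 hours 23 minutes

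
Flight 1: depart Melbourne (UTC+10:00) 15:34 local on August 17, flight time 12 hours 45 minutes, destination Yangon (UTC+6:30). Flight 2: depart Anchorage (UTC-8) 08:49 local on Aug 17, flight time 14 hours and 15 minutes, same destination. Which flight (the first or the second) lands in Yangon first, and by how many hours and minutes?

Flight 1 in UTC: 15:34 − 10:00 = 05:34 on Aug 17.
+12 hours and 45 minutes → arrive 18:19 UTC on Aug 17.
Flight 2 in UTC: 08:49 + 8:00 = 16:49 on Aug 17.
+14 hours and 15 minutes → arrive 07:04 UTC on Aug 18.
Flight 1 lands earlier by 12 hours 45 minutes.

the first, by 12 hours 45 minutes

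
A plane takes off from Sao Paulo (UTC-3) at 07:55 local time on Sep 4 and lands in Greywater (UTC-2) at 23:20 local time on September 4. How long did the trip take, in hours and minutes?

14 hours 25 minutes

Greywater is 1:00 ahead of Sao Paulo.
Clock-face elapsed time (ignoring zones) is 15 hours 25 minutes.
Actual elapsed = 15 hours 25 minutes − 1:00 = 14 hours 25 minutes.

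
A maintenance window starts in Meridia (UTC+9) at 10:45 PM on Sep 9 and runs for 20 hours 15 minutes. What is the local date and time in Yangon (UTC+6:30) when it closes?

Convert start to UTC: 10:45 PM − 9:00 = 1:45 PM UTC on Sep 9.
Add 20 hours 15 minutes duration → 10:00 AM UTC (Sep 10).
Yangon is UTC+6:30, so local end time = 10:00 AM + 6:30 = 4:30 PM on Sep 10.

4:30 PM on September 10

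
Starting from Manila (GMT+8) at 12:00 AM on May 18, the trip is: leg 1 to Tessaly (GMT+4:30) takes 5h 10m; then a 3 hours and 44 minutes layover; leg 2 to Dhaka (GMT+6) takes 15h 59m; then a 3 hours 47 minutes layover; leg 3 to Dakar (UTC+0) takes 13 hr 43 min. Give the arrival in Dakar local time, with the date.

10:23 AM on May 19

Convert departure to UTC: 12:00 AM − 8:00 = 4:00 PM UTC on May 17.
Add 5 hours 10 minutes leg 1 → 9:10 PM UTC.
Add 3 hours 44 minutes layover in Tessaly → 12:54 AM UTC (May 18).
Add 15 hours and 59 minutes leg 2 → 4:53 PM UTC.
Add 3 hours and 47 minutes layover in Dhaka → 8:40 PM UTC.
Add 13 hours 43 minutes leg 3 → 10:23 AM UTC (May 19).
Dakar is UTC+0, so local arrival is the same: 10:23 AM on May 19.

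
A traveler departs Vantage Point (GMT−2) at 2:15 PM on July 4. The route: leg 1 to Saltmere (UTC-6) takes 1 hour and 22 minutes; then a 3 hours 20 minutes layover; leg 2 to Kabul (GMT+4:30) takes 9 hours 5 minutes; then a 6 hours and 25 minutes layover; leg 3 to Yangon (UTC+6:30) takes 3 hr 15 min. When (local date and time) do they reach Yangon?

10:12 PM on July 5

Convert departure to UTC: 2:15 PM + 2:00 = 4:15 PM UTC on Jul 4.
Add 1 hour 22 minutes leg 1 → 5:37 PM UTC.
Add 3 hours 20 minutes layover in Saltmere → 8:57 PM UTC.
Add 9 hours 5 minutes leg 2 → 6:02 AM UTC (Jul 5).
Add 6 hours 25 minutes layover in Kabul → 12:27 PM UTC.
Add 3 hours and 15 minutes leg 3 → 3:42 PM UTC.
Yangon is UTC+6:30, so local arrival = 3:42 PM + 6:30 = 10:12 PM on Jul 5.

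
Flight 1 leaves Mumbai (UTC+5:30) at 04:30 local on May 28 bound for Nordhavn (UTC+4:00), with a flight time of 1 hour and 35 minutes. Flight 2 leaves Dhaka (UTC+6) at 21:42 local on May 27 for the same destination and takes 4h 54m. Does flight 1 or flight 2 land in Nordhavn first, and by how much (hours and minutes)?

the second, by 3 hours 59 minutes

Flight 1 in UTC: 04:30 − 5:30 = 23:00 on May 27.
+1 hour and 35 minutes → arrive 00:35 UTC on May 28.
Flight 2 in UTC: 21:42 − 6:00 = 15:42 on May 27.
+4 hours and 54 minutes → arrive 20:36 UTC on May 27.
Flight 2 lands earlier by 3 hours 59 minutes.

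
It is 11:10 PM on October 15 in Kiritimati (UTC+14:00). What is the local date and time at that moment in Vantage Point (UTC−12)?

In UTC: 11:10 PM − 14:00 = 9:10 AM on Oct 15.
Vantage Point is UTC−12:00: 9:10 AM − 12:00 = 9:10 PM on Oct 14.

9:10 PM on Oct 14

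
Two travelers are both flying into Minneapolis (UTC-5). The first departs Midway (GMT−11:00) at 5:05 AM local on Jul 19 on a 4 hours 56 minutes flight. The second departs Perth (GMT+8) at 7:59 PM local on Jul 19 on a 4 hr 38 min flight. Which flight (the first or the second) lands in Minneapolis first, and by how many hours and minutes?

Flight 1 in UTC: 5:05 AM + 11:00 = 4:05 PM on Jul 19.
+4 hours 56 minutes → arrive 9:01 PM UTC on Jul 19.
Flight 2 in UTC: 7:59 PM − 8:00 = 11:59 AM on Jul 19.
+4 hours 38 minutes → arrive 4:37 PM UTC on Jul 19.
Flight 2 lands earlier by 4 hours 24 minutes.

the second, by 4 hours 24 minutes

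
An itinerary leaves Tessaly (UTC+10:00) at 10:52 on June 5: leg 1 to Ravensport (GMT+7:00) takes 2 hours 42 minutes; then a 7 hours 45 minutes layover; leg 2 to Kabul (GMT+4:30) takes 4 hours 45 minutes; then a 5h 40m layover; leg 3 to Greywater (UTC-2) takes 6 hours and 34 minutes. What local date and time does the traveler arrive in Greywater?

Convert departure to UTC: 10:52 − 10:00 = 00:52 UTC on Jun 5.
Add 2 hours and 42 minutes leg 1 → 03:34 UTC.
Add 7 hours 45 minutes layover in Ravensport → 11:19 UTC.
Add 4 hours 45 minutes leg 2 → 16:04 UTC.
Add 5 hours and 40 minutes layover in Kabul → 21:44 UTC.
Add 6 hours and 34 minutes leg 3 → 04:18 UTC (Jun 6).
Greywater is UTC−2:00, so local arrival = 04:18 − 2:00 = 02:18 on Jun 6.

02:18 on June 6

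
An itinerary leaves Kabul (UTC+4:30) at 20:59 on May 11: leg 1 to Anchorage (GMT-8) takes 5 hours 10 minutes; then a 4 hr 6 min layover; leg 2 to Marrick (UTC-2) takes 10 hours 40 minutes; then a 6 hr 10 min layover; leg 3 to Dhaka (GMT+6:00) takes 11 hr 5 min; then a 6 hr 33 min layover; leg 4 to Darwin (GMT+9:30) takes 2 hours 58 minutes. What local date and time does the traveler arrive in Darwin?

Convert departure to UTC: 20:59 − 4:30 = 16:29 UTC on May 11.
Add 5 hours 10 minutes leg 1 → 21:39 UTC.
Add 4 hours 6 minutes layover in Anchorage → 01:45 UTC (May 12).
Add 10 hours 40 minutes leg 2 → 12:25 UTC.
Add 6 hours 10 minutes layover in Marrick → 18:35 UTC.
Add 11 hours 5 minutes leg 3 → 05:40 UTC (May 13).
Add 6 hours 33 minutes layover in Dhaka → 12:13 UTC.
Add 2 hours and 58 minutes leg 4 → 15:11 UTC.
Darwin is UTC+9:30, so local arrival = 15:11 + 9:30 = 00:41 on May 14.

00:41 on May 14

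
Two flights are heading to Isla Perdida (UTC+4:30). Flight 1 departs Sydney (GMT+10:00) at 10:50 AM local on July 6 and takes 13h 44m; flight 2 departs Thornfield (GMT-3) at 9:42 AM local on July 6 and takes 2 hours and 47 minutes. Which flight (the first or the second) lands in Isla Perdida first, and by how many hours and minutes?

Flight 1 in UTC: 10:50 AM − 10:00 = 12:50 AM on Jul 6.
+13 hours 44 minutes → arrive 2:34 PM UTC on Jul 6.
Flight 2 in UTC: 9:42 AM + 3:00 = 12:42 PM on Jul 6.
+2 hours and 47 minutes → arrive 3:29 PM UTC on Jul 6.
Flight 1 lands earlier by 55 minutes.

the first, by 55 minutes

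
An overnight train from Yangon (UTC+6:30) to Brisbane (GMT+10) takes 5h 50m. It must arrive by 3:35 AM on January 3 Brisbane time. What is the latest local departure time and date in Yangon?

6:15 PM on January 2

Target arrival in UTC: 3:35 AM − 10:00 = 5:35 PM on Jan 2.
Subtract 5 hours 50 minutes → departure 11:45 AM UTC on Jan 2.
Yangon is UTC+6:30: 11:45 AM + 6:30 = 6:15 PM on Jan 2.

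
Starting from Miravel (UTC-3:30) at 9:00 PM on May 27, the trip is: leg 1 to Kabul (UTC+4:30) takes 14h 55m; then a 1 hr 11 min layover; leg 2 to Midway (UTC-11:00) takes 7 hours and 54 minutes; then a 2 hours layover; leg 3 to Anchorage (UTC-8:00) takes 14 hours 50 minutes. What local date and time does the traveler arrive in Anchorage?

9:20 AM on May 29

Convert departure to UTC: 9:00 PM + 3:30 = 12:30 AM UTC on May 28.
Add 14 hours 55 minutes leg 1 → 3:25 PM UTC.
Add 1 hour and 11 minutes layover in Kabul → 4:36 PM UTC.
Add 7 hours and 54 minutes leg 2 → 12:30 AM UTC (May 29).
Add 2 hours layover in Midway → 2:30 AM UTC.
Add 14 hours and 50 minutes leg 3 → 5:20 PM UTC.
Anchorage is UTC−8:00, so local arrival = 5:20 PM − 8:00 = 9:20 AM on May 29.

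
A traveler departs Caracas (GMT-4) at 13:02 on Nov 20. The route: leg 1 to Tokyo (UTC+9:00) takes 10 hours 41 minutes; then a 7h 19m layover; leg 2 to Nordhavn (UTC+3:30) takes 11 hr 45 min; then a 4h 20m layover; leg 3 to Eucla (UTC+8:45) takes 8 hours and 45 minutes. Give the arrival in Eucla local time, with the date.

20:37 on November 22

Convert departure to UTC: 13:02 + 4:00 = 17:02 UTC on Nov 20.
Add 10 hours and 41 minutes leg 1 → 03:43 UTC (Nov 21).
Add 7 hours and 19 minutes layover in Tokyo → 11:02 UTC.
Add 11 hours and 45 minutes leg 2 → 22:47 UTC.
Add 4 hours and 20 minutes layover in Nordhavn → 03:07 UTC (Nov 22).
Add 8 hours 45 minutes leg 3 → 11:52 UTC.
Eucla is UTC+8:45, so local arrival = 11:52 + 8:45 = 20:37 on Nov 22.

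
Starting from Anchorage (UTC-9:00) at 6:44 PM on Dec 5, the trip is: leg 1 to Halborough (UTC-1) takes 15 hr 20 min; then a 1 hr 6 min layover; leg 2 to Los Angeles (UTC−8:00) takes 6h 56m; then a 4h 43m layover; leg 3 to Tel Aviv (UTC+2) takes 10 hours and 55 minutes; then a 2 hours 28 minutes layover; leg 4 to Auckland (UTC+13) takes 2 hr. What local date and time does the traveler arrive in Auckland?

Convert departure to UTC: 6:44 PM + 9:00 = 3:44 AM UTC on Dec 6.
Add 15 hours and 20 minutes leg 1 → 7:04 PM UTC.
Add 1 hour 6 minutes layover in Halborough → 8:10 PM UTC.
Add 6 hours 56 minutes leg 2 → 3:06 AM UTC (Dec 7).
Add 4 hours and 43 minutes layover in Los Angeles → 7:49 AM UTC.
Add 10 hours and 55 minutes leg 3 → 6:44 PM UTC.
Add 2 hours and 28 minutes layover in Tel Aviv → 9:12 PM UTC.
Add 2 hours leg 4 → 11:12 PM UTC.
Auckland is UTC+13:00, so local arrival = 11:12 PM + 13:00 = 12:12 PM on Dec 8.

12:12 PM on December 8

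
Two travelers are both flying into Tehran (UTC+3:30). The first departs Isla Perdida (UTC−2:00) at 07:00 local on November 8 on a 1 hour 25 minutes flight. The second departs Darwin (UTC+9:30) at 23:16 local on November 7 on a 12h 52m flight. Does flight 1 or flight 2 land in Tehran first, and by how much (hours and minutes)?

the second, by 7 hours 47 minutes

Flight 1 in UTC: 07:00 + 2:00 = 09:00 on Nov 8.
+1 hour and 25 minutes → arrive 10:25 UTC on Nov 8.
Flight 2 in UTC: 23:16 − 9:30 = 13:46 on Nov 7.
+12 hours 52 minutes → arrive 02:38 UTC on Nov 8.
Flight 2 lands earlier by 7 hours 47 minutes.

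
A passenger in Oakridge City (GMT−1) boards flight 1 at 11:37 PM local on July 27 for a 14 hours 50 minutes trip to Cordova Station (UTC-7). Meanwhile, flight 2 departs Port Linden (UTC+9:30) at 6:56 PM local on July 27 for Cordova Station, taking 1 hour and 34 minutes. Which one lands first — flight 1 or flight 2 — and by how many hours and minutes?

Flight 1 in UTC: 11:37 PM + 1:00 = 12:37 AM on Jul 28.
+14 hours 50 minutes → arrive 3:27 PM UTC on Jul 28.
Flight 2 in UTC: 6:56 PM − 9:30 = 9:26 AM on Jul 27.
+1 hour and 34 minutes → arrive 11:00 AM UTC on Jul 27.
Flight 2 lands earlier by 28 hours 27 minutes.

the second, by 28 hours 27 minutes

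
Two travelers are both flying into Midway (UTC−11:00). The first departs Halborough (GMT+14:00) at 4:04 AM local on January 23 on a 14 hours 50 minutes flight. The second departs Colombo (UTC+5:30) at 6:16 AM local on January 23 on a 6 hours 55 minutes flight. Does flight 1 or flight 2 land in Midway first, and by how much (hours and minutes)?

the first, by 2 hours 47 minutes

Flight 1 in UTC: 4:04 AM − 14:00 = 2:04 PM on Jan 22.
+14 hours and 50 minutes → arrive 4:54 AM UTC on Jan 23.
Flight 2 in UTC: 6:16 AM − 5:30 = 12:46 AM on Jan 23.
+6 hours 55 minutes → arrive 7:41 AM UTC on Jan 23.
Flight 1 lands earlier by 2 hours 47 minutes.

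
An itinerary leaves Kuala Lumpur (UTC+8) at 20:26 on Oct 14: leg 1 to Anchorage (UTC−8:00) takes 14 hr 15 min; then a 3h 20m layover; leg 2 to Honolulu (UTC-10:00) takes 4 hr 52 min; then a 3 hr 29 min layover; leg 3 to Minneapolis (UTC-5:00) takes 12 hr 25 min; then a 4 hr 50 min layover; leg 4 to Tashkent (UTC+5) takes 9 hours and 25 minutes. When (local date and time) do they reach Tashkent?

Convert departure to UTC: 20:26 − 8:00 = 12:26 UTC on Oct 14.
Add 14 hours 15 minutes leg 1 → 02:41 UTC (Oct 15).
Add 3 hours and 20 minutes layover in Anchorage → 06:01 UTC.
Add 4 hours 52 minutes leg 2 → 10:53 UTC.
Add 3 hours 29 minutes layover in Honolulu → 14:22 UTC.
Add 12 hours 25 minutes leg 3 → 02:47 UTC (Oct 16).
Add 4 hours and 50 minutes layover in Minneapolis → 07:37 UTC.
Add 9 hours and 25 minutes leg 4 → 17:02 UTC.
Tashkent is UTC+5:00, so local arrival = 17:02 + 5:00 = 22:02 on Oct 16.

22:02 on Oct 16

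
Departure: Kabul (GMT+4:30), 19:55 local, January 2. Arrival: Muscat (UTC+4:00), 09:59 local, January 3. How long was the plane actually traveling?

14 hours 34 minutes

Departure in UTC: 19:55 − 4:30 = 15:25 on Jan 2.
Arrival in UTC: 09:59 − 4:00 = 05:59 on Jan 3.
Elapsed = 05:59 − 15:25 (+1 day) = 14 hours 34 minutes.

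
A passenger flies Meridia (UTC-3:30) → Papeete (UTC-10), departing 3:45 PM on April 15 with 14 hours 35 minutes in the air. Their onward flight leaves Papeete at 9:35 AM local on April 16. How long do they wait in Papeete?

Convert departure to UTC: 3:45 PM + 3:30 = 7:15 PM UTC on Apr 15.
Add 14 hours and 35 minutes flight time → 9:50 AM UTC (Apr 16).
Papeete is UTC−10:00, so local arrival = 9:50 AM − 10:00 = 11:50 PM on Apr 15.
Layover = 9:35 AM − 11:50 PM (+1 day) = 9 hours 45 minutes.

9 hours 45 minutes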